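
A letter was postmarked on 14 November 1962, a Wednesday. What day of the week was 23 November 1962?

Within November 1962: 23 − 14 = 9 days.
9 mod 7 = 2, so 2 days after Wednesday is Friday.

Friday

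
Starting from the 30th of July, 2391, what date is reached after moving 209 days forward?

the 24th of February, 2392

Count 209 days after July 30, 2391:
July 2391: 31 − 30 = 1 day remains.
Then August (31), September (30), October (31), November (30), December (31), January (31): 31 + 30 + 31 + 30 + 31 + 31 = 184 days.
February 1–24, 2392: 24 days (2392 is a leap year).
Residual: 209 days.
Total: 209 days.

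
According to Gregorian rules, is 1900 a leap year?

1900 is not a leap year (divisible by 100 but not 400).

No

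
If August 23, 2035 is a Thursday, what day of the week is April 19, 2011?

Tuesday

Count forward from the earlier date (April 19, 2011) to the later (August 23, 2035):
From April 19, 2011 to April 19, 2035: 24 years, of which 6 contain a Feb 29 — 18×365 + 6×366 = 8766 days.
April 2035: 30 − 19 = 11 days remain.
Then May (31), June (30), July (31): 31 + 30 + 31 = 92 days.
August 1–23, 2035: 23 days.
Residual: 126 days.
Total: 8892 days.
8892 mod 7 = 2, so 2 days before Thursday is Tuesday.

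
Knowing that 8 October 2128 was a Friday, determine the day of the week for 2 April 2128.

Friday

Count forward from the earlier date (April 2, 2128) to the later (October 8, 2128):
April 2128: 30 − 2 = 28 days remain.
Then May (31), June (30), July (31), August (31), September (30): 31 + 30 + 31 + 31 + 30 = 153 days.
October 1–8, 2128: 8 days.
Total: 28 + 153 + 8 = 189 days.
189 is a multiple of 7, so 2 April 2128 falls on the same weekday: Friday.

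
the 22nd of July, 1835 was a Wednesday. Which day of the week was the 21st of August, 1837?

July 1835: 31 − 22 = 9 days remain.
Then 24 full months totalling 731 days.
August 1–21, 1837: 21 days.
Total: 9 + 731 + 21 = 761 days.
761 mod 7 = 5, so 5 days after Wednesday is Monday.

Monday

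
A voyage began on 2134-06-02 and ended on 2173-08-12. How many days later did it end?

14316

From June 2, 2134 to June 2, 2173: 39 years, of which 10 contain a Feb 29 — 29×365 + 10×366 = 14245 days.
June 2173: 30 − 2 = 28 days remain.
Then July (31): 31 days.
August 1–12, 2173: 12 days.
Residual: 71 days.
Total: 14316 days.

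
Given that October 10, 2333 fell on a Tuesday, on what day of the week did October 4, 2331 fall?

Sunday

Count forward from the earlier date (October 4, 2331) to the later (October 10, 2333):
October 2331: 31 − 4 = 27 days remain.
Then 23 full months totalling 700 days.
October 1–10, 2333: 10 days.
Total: 27 + 700 + 10 = 737 days.
737 mod 7 = 2, so 2 days before Tuesday is Sunday.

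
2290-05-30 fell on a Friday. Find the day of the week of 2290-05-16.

Count forward from the earlier date (May 16, 2290) to the later (May 30, 2290):
Within May 2290: 30 − 16 = 14 days.
14 is a multiple of 7, so 2290-05-16 falls on the same weekday: Friday.

Friday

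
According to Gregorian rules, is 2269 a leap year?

No

2269 is not a leap year.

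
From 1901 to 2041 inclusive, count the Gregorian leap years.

35

Years divisible by 4: 1904, 1908, …, 2040 — 35 in all.
2000 is divisible by 400, so still leap.
No century exceptions apply. Count: 35.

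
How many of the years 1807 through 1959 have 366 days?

Years divisible by 4: 1808, 1812, …, 1956 — 38 in all.
Of these, 1900 is divisible by 100 but not 400, so not leap.
Leap years: 38 − 1 = 37.

37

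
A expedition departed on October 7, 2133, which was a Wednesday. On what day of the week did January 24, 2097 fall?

Count forward from the earlier date (January 24, 2097) to the later (October 7, 2133):
Day-of-year of January 24, 2097: 24.
Day-of-year of October 7, 2133: 280.
2097 has 365 days, so 365 − 24 = 341 days remain in 2097.
Full years 2098–2132: 27 common + 8 leap = 27×365 + 8×366 = 12783 days.
Total: 341 + 12783 + 280 = 13404 days.
13404 mod 7 = 6, so 6 days before Wednesday is Thursday.

Thursday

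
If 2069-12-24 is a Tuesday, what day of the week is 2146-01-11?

Tuesday

From December 24, 2069 to December 24, 2145: 76 years, of which 18 contain a Feb 29 — 58×365 + 18×366 = 27758 days.
(2100 is not a leap year (divisible by 100 but not 400).)
December 2145: 31 − 24 = 7 days remain.
January 1–11, 2146: 11 days.
Residual: 18 days.
Total: 27776 days.
27776 is a multiple of 7, so 2146-01-11 falls on the same weekday: Tuesday.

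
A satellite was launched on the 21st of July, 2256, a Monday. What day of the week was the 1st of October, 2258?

July 21, 2256 → July 21, 2257: 365 days.
July 21, 2257 → July 21, 2258: 365 days.
July 2258: 31 − 21 = 10 days remain.
Then August (31), September (30): 31 + 30 = 61 days.
October 1, 2258: 1 day.
Residual: 72 days.
Total: 802 days.
802 mod 7 = 4, so 4 days after Monday is Friday.

Friday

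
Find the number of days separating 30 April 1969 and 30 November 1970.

579

Day-of-year of April 30, 1969: 120.
Day-of-year of November 30, 1970: 334.
1969 has 365 days, so 365 − 120 = 245 days remain in 1969.
Total: 245 + 334 = 579 days.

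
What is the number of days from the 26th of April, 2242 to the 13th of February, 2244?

658

April 26, 2242 → April 26, 2243: 365 days.
April 2243: 30 − 26 = 4 days remain.
Then 9 full months totalling 276 days.
February 1–13, 2244: 13 days (2244 is a leap year).
Residual: 293 days.
Total: 658 days.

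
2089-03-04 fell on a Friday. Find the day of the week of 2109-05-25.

Day-of-year of March 4, 2089: 63.
Day-of-year of May 25, 2109: 145.
2089 has 365 days, so 365 − 63 = 302 days remain in 2089.
Full years 2090–2108: 15 common + 4 leap = 15×365 + 4×366 = 6939 days.
Total: 302 + 6939 + 145 = 7386 days.
7386 mod 7 = 1, so 1 day after Friday is Saturday.

Saturday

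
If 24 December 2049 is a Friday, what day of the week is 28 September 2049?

Count forward from the earlier date (September 28, 2049) to the later (December 24, 2049):
September 2049: 30 − 28 = 2 days remain.
Then October (31), November (30): 31 + 30 = 61 days.
December 1–24, 2049: 24 days.
Total: 2 + 61 + 24 = 87 days.
87 mod 7 = 3, so 3 days before Friday is Tuesday.

Tuesday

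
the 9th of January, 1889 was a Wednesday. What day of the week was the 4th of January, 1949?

Tuesday

Day-of-year of January 9, 1889: 9.
Day-of-year of January 4, 1949: 4.
1889 has 365 days, so 365 − 9 = 356 days remain in 1889.
Full years 1890–1948: 45 common + 14 leap = 45×365 + 14×366 = 21549 days.
Total: 356 + 21549 + 4 = 21909 days.
21909 mod 7 = 6, so 6 days after Wednesday is Tuesday.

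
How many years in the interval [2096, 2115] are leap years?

Years divisible by 4 in [2096, 2115]: 2096, 2100, 2104, 2108, 2112.
Of these, 2100 is divisible by 100 but not 400, so not leap.
Leap years: 5 − 1 = 4.

4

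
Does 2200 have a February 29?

No

2200 is not a leap year (divisible by 100 but not 400).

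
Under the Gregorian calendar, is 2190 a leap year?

2190 is not a leap year.

No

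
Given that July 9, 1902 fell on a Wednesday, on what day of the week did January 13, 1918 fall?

Sunday

From July 9, 1902 to July 9, 1917: 15 years, of which 4 contain a Feb 29 — 11×365 + 4×366 = 5479 days.
July 1917: 31 − 9 = 22 days remain.
Then August (31), September (30), October (31), November (30), December (31): 31 + 30 + 31 + 30 + 31 = 153 days.
January 1–13, 1918: 13 days.
Residual: 188 days.
Total: 5667 days.
5667 mod 7 = 4, so 4 days after Wednesday is Sunday.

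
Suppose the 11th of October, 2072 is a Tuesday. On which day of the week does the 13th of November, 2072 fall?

October 2072: 31 − 11 = 20 days remain.
November 1–13, 2072: 13 days.
Total: 20 + 13 = 33 days.
33 mod 7 = 5, so 5 days after Tuesday is Sunday.

Sunday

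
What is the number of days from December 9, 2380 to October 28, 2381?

323

December 2380: 31 − 9 = 22 days remain.
Then 9 full months totalling 273 days.
October 1–28, 2381: 28 days.
Residual: 323 days.
Total: 323 days.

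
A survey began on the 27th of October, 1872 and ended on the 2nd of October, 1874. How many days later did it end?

705

Day-of-year of October 27, 1872: 301.
Day-of-year of October 2, 1874: 275.
1872 has 366 days, so 366 − 301 = 65 days remain in 1872.
Full years: 1873: 365. Sum = 365.
Total: 65 + 365 + 275 = 705 days.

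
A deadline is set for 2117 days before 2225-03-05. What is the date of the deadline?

2219-05-19

Count 2117 days before March 5, 2225:
May 19, 2219 → May 19, 2220: 366 days (2220 is a leap year).
May 19, 2220 → May 19, 2221: 365 days.
May 19, 2221 → May 19, 2222: 365 days.
May 19, 2222 → May 19, 2223: 365 days.
May 19, 2223 → May 19, 2224: 366 days (2224 is a leap year).
May 2224: 31 − 19 = 12 days remain.
Then 9 full months totalling 273 days.
March 1–5, 2225: 5 days.
Residual: 290 days.
Total: 2117 days.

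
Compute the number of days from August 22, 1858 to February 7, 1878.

7109

Day-of-year of August 22, 1858: 234.
Day-of-year of February 7, 1878: 38.
1858 has 365 days, so 365 − 234 = 131 days remain in 1858.
Full years 1859–1877: 14 common + 5 leap = 14×365 + 5×366 = 6940 days.
Total: 131 + 6940 + 38 = 7109 days.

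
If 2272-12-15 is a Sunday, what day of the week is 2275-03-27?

Saturday

Day-of-year of December 15, 2272: 350.
Day-of-year of March 27, 2275: 86.
2272 has 366 days, so 366 − 350 = 16 days remain in 2272.
Full years: 2273: 365; 2274: 365. Sum = 730.
Total: 16 + 730 + 86 = 832 days.
832 mod 7 = 6, so 6 days after Sunday is Saturday.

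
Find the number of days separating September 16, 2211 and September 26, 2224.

Day-of-year of September 16, 2211: 259.
Day-of-year of September 26, 2224: 270.
2211 has 365 days, so 365 − 259 = 106 days remain in 2211.
Full years 2212–2223: 9 common + 3 leap = 9×365 + 3×366 = 4383 days.
Total: 106 + 4383 + 270 = 4759 days.

4759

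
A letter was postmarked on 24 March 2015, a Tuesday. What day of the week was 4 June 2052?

Day-of-year of March 24, 2015: 83.
Day-of-year of June 4, 2052: 156.
2015 has 365 days, so 365 − 83 = 282 days remain in 2015.
Full years 2016–2051: 27 common + 9 leap = 27×365 + 9×366 = 13149 days.
Total: 282 + 13149 + 156 = 13587 days.
13587 is a multiple of 7, so 4 June 2052 falls on the same weekday: Tuesday.

Tuesday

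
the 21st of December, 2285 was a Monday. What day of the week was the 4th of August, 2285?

Tuesday

Count forward from the earlier date (August 4, 2285) to the later (December 21, 2285):
August 2285: 31 − 4 = 27 days remain.
Then September (30), October (31), November (30): 30 + 31 + 30 = 91 days.
December 1–21, 2285: 21 days.
Total: 27 + 91 + 21 = 139 days.
139 mod 7 = 6, so 6 days before Monday is Tuesday.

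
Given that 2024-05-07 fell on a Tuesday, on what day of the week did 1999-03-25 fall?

Count forward from the earlier date (March 25, 1999) to the later (May 7, 2024):
Day-of-year of March 25, 1999: 84.
Day-of-year of May 7, 2024: 128.
1999 has 365 days, so 365 − 84 = 281 days remain in 1999.
Full years 2000–2023: 18 common + 6 leap = 18×365 + 6×366 = 8766 days.
Total: 281 + 8766 + 128 = 9175 days.
9175 mod 7 = 5, so 5 days before Tuesday is Thursday.

Thursday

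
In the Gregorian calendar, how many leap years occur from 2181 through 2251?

Years divisible by 4: 2184, 2188, …, 2248 — 17 in all.
Of these, 2200 is divisible by 100 but not 400, so not leap.
Leap years: 17 − 1 = 16.

16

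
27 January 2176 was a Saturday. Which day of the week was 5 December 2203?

Monday

From January 27, 2176 to January 27, 2203: 27 years, of which 6 contain a Feb 29 — 21×365 + 6×366 = 9861 days.
(2200 is not a leap year (divisible by 100 but not 400).)
January 2203: 31 − 27 = 4 days remain.
Then 10 full months totalling 303 days.
December 1–5, 2203: 5 days.
Residual: 312 days.
Total: 10173 days.
10173 mod 7 = 2, so 2 days after Saturday is Monday.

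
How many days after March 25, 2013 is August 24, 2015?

882

Day-of-year of March 25, 2013: 84.
Day-of-year of August 24, 2015: 236.
2013 has 365 days, so 365 − 84 = 281 days remain in 2013.
Full years: 2014: 365. Sum = 365.
Total: 281 + 365 + 236 = 882 days.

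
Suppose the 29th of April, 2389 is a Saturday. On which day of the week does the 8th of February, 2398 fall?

Day-of-year of April 29, 2389: 119.
Day-of-year of February 8, 2398: 39.
2389 has 365 days, so 365 − 119 = 246 days remain in 2389.
Full years 2390–2397: 6 common + 2 leap = 6×365 + 2×366 = 2922 days.
Total: 246 + 2922 + 39 = 3207 days.
3207 mod 7 = 1, so 1 day after Saturday is Sunday.

Sunday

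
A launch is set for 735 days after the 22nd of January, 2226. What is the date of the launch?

the 27th of January, 2228

Count 735 days after January 22, 2226:
January 2226: 31 − 22 = 9 days remain.
Then 23 full months totalling 699 days.
January 1–27, 2228: 27 days.
Total: 9 + 699 + 27 = 735 days.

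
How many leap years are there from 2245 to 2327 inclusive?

19

Years divisible by 4: 2248, 2252, …, 2324 — 20 in all.
Of these, 2300 is divisible by 100 but not 400, so not leap.
Leap years: 20 − 1 = 19.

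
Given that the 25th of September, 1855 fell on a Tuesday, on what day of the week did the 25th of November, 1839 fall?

Monday

Count forward from the earlier date (November 25, 1839) to the later (September 25, 1855):
From November 25, 1839 to November 25, 1854: 15 years, of which 4 contain a Feb 29 — 11×365 + 4×366 = 5479 days.
November 1854: 30 − 25 = 5 days remain.
Then 9 full months totalling 274 days.
September 1–25, 1855: 25 days.
Residual: 304 days.
Total: 5783 days.
5783 mod 7 = 1, so 1 day before Tuesday is Monday.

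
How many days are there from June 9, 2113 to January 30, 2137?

8636

From June 9, 2113 to June 9, 2136: 23 years, of which 6 contain a Feb 29 — 17×365 + 6×366 = 8401 days.
June 2136: 30 − 9 = 21 days remain.
Then July (31), August (31), September (30), October (31), November (30), December (31): 31 + 31 + 30 + 31 + 30 + 31 = 184 days.
January 1–30, 2137: 30 days.
Residual: 235 days.
Total: 8636 days.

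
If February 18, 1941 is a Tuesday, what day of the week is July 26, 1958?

Saturday

Day-of-year of February 18, 1941: 49.
Day-of-year of July 26, 1958: 207.
1941 has 365 days, so 365 − 49 = 316 days remain in 1941.
Full years 1942–1957: 12 common + 4 leap = 12×365 + 4×366 = 5844 days.
Total: 316 + 5844 + 207 = 6367 days.
6367 mod 7 = 4, so 4 days after Tuesday is Saturday.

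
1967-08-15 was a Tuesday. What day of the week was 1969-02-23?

Sunday

Day-of-year of August 15, 1967: 227.
Day-of-year of February 23, 1969: 54.
1967 has 365 days, so 365 − 227 = 138 days remain in 1967.
Full years: 1968: 366. Sum = 366.
Total: 138 + 366 + 54 = 558 days.
558 mod 7 = 5, so 5 days after Tuesday is Sunday.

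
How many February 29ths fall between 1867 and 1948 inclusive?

20

Years divisible by 4: 1868, 1872, …, 1948 — 21 in all.
Of these, 1900 is divisible by 100 but not 400, so not leap.
Leap years: 21 − 1 = 20.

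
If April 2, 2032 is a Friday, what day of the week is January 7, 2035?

April 2, 2032 → April 2, 2033: 365 days.
April 2, 2033 → April 2, 2034: 365 days.
April 2034: 30 − 2 = 28 days remain.
Then May (31), June (30), July (31), August (31), September (30), October (31), November (30), December (31): 31 + 30 + 31 + 31 + 30 + 31 + 30 + 31 = 245 days.
January 1–7, 2035: 7 days.
Residual: 280 days.
Total: 1010 days.
1010 mod 7 = 2, so 2 days after Friday is Sunday.

Sunday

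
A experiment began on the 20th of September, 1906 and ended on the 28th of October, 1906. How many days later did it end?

September 1906: 30 − 20 = 10 days remain.
October 1–28, 1906: 28 days.
Total: 10 + 28 = 38 days.

38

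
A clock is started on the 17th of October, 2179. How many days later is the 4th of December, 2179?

48

October 2179: 31 − 17 = 14 days remain.
Then November (30): 30 days.
December 1–4, 2179: 4 days.
Total: 14 + 30 + 4 = 48 days.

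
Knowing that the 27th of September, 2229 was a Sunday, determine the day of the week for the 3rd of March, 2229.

Tuesday

Count forward from the earlier date (March 3, 2229) to the later (September 27, 2229):
March 2229: 31 − 3 = 28 days remain.
Then April (30), May (31), June (30), July (31), August (31): 30 + 31 + 30 + 31 + 31 = 153 days.
September 1–27, 2229: 27 days.
Total: 28 + 153 + 27 = 208 days.
208 mod 7 = 5, so 5 days before Sunday is Tuesday.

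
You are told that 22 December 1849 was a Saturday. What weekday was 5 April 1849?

Thursday

Count forward from the earlier date (April 5, 1849) to the later (December 22, 1849):
April 1849: 30 − 5 = 25 days remain.
Then May (31), June (30), July (31), August (31), September (30), October (31), November (30): 31 + 30 + 31 + 31 + 30 + 31 + 30 = 214 days.
December 1–22, 1849: 22 days.
Total: 25 + 214 + 22 = 261 days.
261 mod 7 = 2, so 2 days before Saturday is Thursday.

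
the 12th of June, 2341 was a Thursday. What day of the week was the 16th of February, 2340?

Friday

Count forward from the earlier date (February 16, 2340) to the later (June 12, 2341):
February 16, 2340 → February 16, 2341: 366 days (2340 is a leap year).
February 2341: 28 − 16 = 12 days remain (2341 is not a leap year, so February has 28 days).
Then March (31), April (30), May (31): 31 + 30 + 31 = 92 days.
June 1–12, 2341: 12 days.
Residual: 116 days.
Total: 482 days.
482 mod 7 = 6, so 6 days before Thursday is Friday.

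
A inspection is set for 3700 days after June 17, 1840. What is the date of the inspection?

August 4, 1850

Count 3700 days after June 17, 1840:
Day-of-year of June 17, 1840: 169.
Day-of-year of August 4, 1850: 216.
1840 has 366 days, so 366 − 169 = 197 days remain in 1840.
Full years 1841–1849: 7 common + 2 leap = 7×365 + 2×366 = 3287 days.
Total: 197 + 3287 + 216 = 3700 days.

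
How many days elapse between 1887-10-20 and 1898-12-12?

4071

Day-of-year of October 20, 1887: 293.
Day-of-year of December 12, 1898: 346.
1887 has 365 days, so 365 − 293 = 72 days remain in 1887.
Full years 1888–1897: 7 common + 3 leap = 7×365 + 3×366 = 3653 days.
Total: 72 + 3653 + 346 = 4071 days.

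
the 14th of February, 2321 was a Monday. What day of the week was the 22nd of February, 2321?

Tuesday

Within February 2321: 22 − 14 = 8 days.
8 mod 7 = 1, so 1 day after Monday is Tuesday.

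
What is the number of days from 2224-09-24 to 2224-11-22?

September 2224: 30 − 24 = 6 days remain.
Then October (31): 31 days.
November 1–22, 2224: 22 days.
Total: 6 + 31 + 22 = 59 days.

59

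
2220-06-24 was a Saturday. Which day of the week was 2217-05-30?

Count forward from the earlier date (May 30, 2217) to the later (June 24, 2220):
May 30, 2217 → May 30, 2218: 365 days.
May 30, 2218 → May 30, 2219: 365 days.
May 30, 2219 → May 30, 2220: 366 days (2220 is a leap year).
May 2220: 31 − 30 = 1 day remains.
June 1–24, 2220: 24 days.
Residual: 25 days.
Total: 1121 days.
1121 mod 7 = 1, so 1 day before Saturday is Friday.

Friday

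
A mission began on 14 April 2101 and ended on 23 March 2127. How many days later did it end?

9474

From April 14, 2101 to April 14, 2126: 25 years, of which 6 contain a Feb 29 — 19×365 + 6×366 = 9131 days.
April 2126: 30 − 14 = 16 days remain.
Then 10 full months totalling 304 days.
March 1–23, 2127: 23 days.
Residual: 343 days.
Total: 9474 days.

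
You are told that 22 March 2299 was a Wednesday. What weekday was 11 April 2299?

March 2299: 31 − 22 = 9 days remain.
April 1–11, 2299: 11 days.
Total: 9 + 11 = 20 days.
20 mod 7 = 6, so 6 days after Wednesday is Tuesday.

Tuesday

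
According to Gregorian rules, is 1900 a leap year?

No

1900 is not a leap year (divisible by 100 but not 400).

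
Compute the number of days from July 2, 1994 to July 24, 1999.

Day-of-year of July 2, 1994: 183.
Day-of-year of July 24, 1999: 205.
1994 has 365 days, so 365 − 183 = 182 days remain in 1994.
Full years: 1995: 365; 1996: 366; 1997: 365; 1998: 365. Sum = 1461.
Total: 182 + 1461 + 205 = 1848 days.

1848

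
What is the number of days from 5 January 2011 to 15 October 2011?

January 2011: 31 − 5 = 26 days remain.
Then February 2011 (28), March (31), April (30), May (31), June (30), July (31), August (31), September (30): 28 + 31 + 30 + 31 + 30 + 31 + 31 + 30 = 242 days.
October 1–15, 2011: 15 days.
Total: 26 + 242 + 15 = 283 days.

283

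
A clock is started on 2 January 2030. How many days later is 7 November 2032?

Day-of-year of January 2, 2030: 2.
Day-of-year of November 7, 2032: 312.
2030 has 365 days, so 365 − 2 = 363 days remain in 2030.
Full years: 2031: 365. Sum = 365.
Total: 363 + 365 + 312 = 1040 days.

1040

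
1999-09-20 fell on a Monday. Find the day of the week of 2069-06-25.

Tuesday

From September 20, 1999 to September 20, 2068: 69 years, of which 18 contain a Feb 29 — 51×365 + 18×366 = 25203 days.
(2000 is a leap year (divisible by 400).)
September 2068: 30 − 20 = 10 days remain.
Then October (31), November (30), December (31), January (31), February 2069 (28), March (31), April (30), May (31): 31 + 30 + 31 + 31 + 28 + 31 + 30 + 31 = 243 days.
June 1–25, 2069: 25 days.
Residual: 278 days.
Total: 25481 days.
25481 mod 7 = 1, so 1 day after Monday is Tuesday.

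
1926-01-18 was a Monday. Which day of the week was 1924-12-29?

Count forward from the earlier date (December 29, 1924) to the later (January 18, 1926):
December 1924: 31 − 29 = 2 days remain.
Then 12 full months totalling 365 days.
January 1–18, 1926: 18 days.
Total: 2 + 365 + 18 = 385 days.
385 is a multiple of 7, so 1924-12-29 falls on the same weekday: Monday.

Monday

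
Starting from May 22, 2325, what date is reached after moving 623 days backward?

September 7, 2323

Count 623 days before May 22, 2325:
Day-of-year of September 7, 2323: 250.
Day-of-year of May 22, 2325: 142.
2323 has 365 days, so 365 − 250 = 115 days remain in 2323.
Full years: 2324: 366. Sum = 366.
Total: 115 + 366 + 142 = 623 days.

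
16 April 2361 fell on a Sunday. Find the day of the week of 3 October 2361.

April 2361: 30 − 16 = 14 days remain.
Then May (31), June (30), July (31), August (31), September (30): 31 + 30 + 31 + 31 + 30 = 153 days.
October 1–3, 2361: 3 days.
Total: 14 + 153 + 3 = 170 days.
170 mod 7 = 2, so 2 days after Sunday is Tuesday.

Tuesday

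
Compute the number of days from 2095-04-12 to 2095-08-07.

117

April 2095: 30 − 12 = 18 days remain.
Then May (31), June (30), July (31): 31 + 30 + 31 = 92 days.
August 1–7, 2095: 7 days.
Total: 18 + 92 + 7 = 117 days.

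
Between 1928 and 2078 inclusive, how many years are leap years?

38

Years divisible by 4: 1928, 1932, …, 2076 — 38 in all.
2000 is divisible by 400, so still leap.
No century exceptions apply. Count: 38.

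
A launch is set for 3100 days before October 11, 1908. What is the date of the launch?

April 16, 1900

Count 3100 days before October 11, 1908:
Day-of-year of April 16, 1900: 106.
Day-of-year of October 11, 1908: 285.
1900 has 365 days, so 365 − 106 = 259 days remain in 1900.
Full years 1901–1907: 6 common + 1 leap = 6×365 + 1×366 = 2556 days.
Total: 259 + 2556 + 285 = 3100 days.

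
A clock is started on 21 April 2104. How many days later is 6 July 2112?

2998

Day-of-year of April 21, 2104: 112.
Day-of-year of July 6, 2112: 188.
2104 has 366 days, so 366 − 112 = 254 days remain in 2104.
Full years 2105–2111: 6 common + 1 leap = 6×365 + 1×366 = 2556 days.
Total: 254 + 2556 + 188 = 2998 days.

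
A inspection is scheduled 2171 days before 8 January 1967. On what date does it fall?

28 January 1961

Count 2171 days before January 8, 1967:
Day-of-year of January 28, 1961: 28.
Day-of-year of January 8, 1967: 8.
1961 has 365 days, so 365 − 28 = 337 days remain in 1961.
Full years: 1962: 365; 1963: 365; 1964: 366; 1965: 365; 1966: 365. Sum = 1826.
Total: 337 + 1826 + 8 = 2171 days.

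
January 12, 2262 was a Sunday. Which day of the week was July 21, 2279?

Day-of-year of January 12, 2262: 12.
Day-of-year of July 21, 2279: 202.
2262 has 365 days, so 365 − 12 = 353 days remain in 2262.
Full years 2263–2278: 12 common + 4 leap = 12×365 + 4×366 = 5844 days.
Total: 353 + 5844 + 202 = 6399 days.
6399 mod 7 = 1, so 1 day after Sunday is Monday.

Monday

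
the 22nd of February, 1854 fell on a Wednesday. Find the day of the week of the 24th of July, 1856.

Thursday

February 22, 1854 → February 22, 1855: 365 days.
February 22, 1855 → February 22, 1856: 365 days.
February 1856: 29 − 22 = 7 days remain (1856 is a leap year, so February has 29 days).
Then March (31), April (30), May (31), June (30): 31 + 30 + 31 + 30 = 122 days.
July 1–24, 1856: 24 days.
Residual: 153 days.
Total: 883 days.
883 mod 7 = 1, so 1 day after Wednesday is Thursday.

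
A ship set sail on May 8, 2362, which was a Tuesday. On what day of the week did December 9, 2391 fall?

Monday

Day-of-year of May 8, 2362: 128.
Day-of-year of December 9, 2391: 343.
2362 has 365 days, so 365 − 128 = 237 days remain in 2362.
Full years 2363–2390: 21 common + 7 leap = 21×365 + 7×366 = 10227 days.
Total: 237 + 10227 + 343 = 10807 days.
10807 mod 7 = 6, so 6 days after Tuesday is Monday.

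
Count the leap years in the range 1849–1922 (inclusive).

Years divisible by 4: 1852, 1856, …, 1920 — 18 in all.
Of these, 1900 is divisible by 100 but not 400, so not leap.
Leap years: 18 − 1 = 17.

17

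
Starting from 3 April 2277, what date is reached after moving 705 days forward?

9 March 2279

Count 705 days after April 3, 2277:
April 2277: 30 − 3 = 27 days remain.
Then 22 full months totalling 669 days.
March 1–9, 2279: 9 days.
Total: 27 + 669 + 9 = 705 days.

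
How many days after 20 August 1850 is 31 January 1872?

Day-of-year of August 20, 1850: 232.
Day-of-year of January 31, 1872: 31.
1850 has 365 days, so 365 − 232 = 133 days remain in 1850.
Full years 1851–1871: 16 common + 5 leap = 16×365 + 5×366 = 7670 days.
Total: 133 + 7670 + 31 = 7834 days.

7834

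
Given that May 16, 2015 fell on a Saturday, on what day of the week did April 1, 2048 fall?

Day-of-year of May 16, 2015: 136.
Day-of-year of April 1, 2048: 92.
2015 has 365 days, so 365 − 136 = 229 days remain in 2015.
Full years 2016–2047: 24 common + 8 leap = 24×365 + 8×366 = 11688 days.
Total: 229 + 11688 + 92 = 12009 days.
12009 mod 7 = 4, so 4 days after Saturday is Wednesday.

Wednesday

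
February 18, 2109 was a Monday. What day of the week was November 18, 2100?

Thursday

Count forward from the earlier date (November 18, 2100) to the later (February 18, 2109):
Day-of-year of November 18, 2100: 322.
Day-of-year of February 18, 2109: 49.
2100 has 365 days, so 365 − 322 = 43 days remain in 2100.
Full years 2101–2108: 6 common + 2 leap = 6×365 + 2×366 = 2922 days.
Total: 43 + 2922 + 49 = 3014 days.
3014 mod 7 = 4, so 4 days before Monday is Thursday.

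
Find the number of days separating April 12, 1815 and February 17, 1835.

Day-of-year of April 12, 1815: 102.
Day-of-year of February 17, 1835: 48.
1815 has 365 days, so 365 − 102 = 263 days remain in 1815.
Full years 1816–1834: 14 common + 5 leap = 14×365 + 5×366 = 6940 days.
Total: 263 + 6940 + 48 = 7251 days.

7251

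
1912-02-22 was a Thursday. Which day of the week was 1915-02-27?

February 22, 1912 → February 22, 1913: 366 days (1912 is a leap year).
February 22, 1913 → February 22, 1914: 365 days.
February 22, 1914 → February 22, 1915: 365 days.
Within February 1915: 27 − 22 = 5 days.
Total: 1101 days.
1101 mod 7 = 2, so 2 days after Thursday is Saturday.

Saturday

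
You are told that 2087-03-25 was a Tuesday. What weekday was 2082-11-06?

Count forward from the earlier date (November 6, 2082) to the later (March 25, 2087):
Day-of-year of November 6, 2082: 310.
Day-of-year of March 25, 2087: 84.
2082 has 365 days, so 365 − 310 = 55 days remain in 2082.
Full years: 2083: 365; 2084: 366; 2085: 365; 2086: 365. Sum = 1461.
Total: 55 + 1461 + 84 = 1600 days.
1600 mod 7 = 4, so 4 days before Tuesday is Friday.

Friday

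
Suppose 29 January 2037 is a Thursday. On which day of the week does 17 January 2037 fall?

Saturday

Count forward from the earlier date (January 17, 2037) to the later (January 29, 2037):
Within January 2037: 29 − 17 = 12 days.
12 mod 7 = 5, so 5 days before Thursday is Saturday.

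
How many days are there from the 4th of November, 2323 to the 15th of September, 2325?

November 2323: 30 − 4 = 26 days remain.
Then 21 full months totalling 640 days.
September 1–15, 2325: 15 days.
Total: 26 + 640 + 15 = 681 days.

681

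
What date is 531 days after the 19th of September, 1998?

the 3rd of March, 2000

Count 531 days after September 19, 1998:
September 1998: 30 − 19 = 11 days remain.
Then 17 full months totalling 517 days.
March 1–3, 2000: 3 days.
Total: 11 + 517 + 3 = 531 days.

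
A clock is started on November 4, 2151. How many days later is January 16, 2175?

Day-of-year of November 4, 2151: 308.
Day-of-year of January 16, 2175: 16.
2151 has 365 days, so 365 − 308 = 57 days remain in 2151.
Full years 2152–2174: 17 common + 6 leap = 17×365 + 6×366 = 8401 days.
Total: 57 + 8401 + 16 = 8474 days.

8474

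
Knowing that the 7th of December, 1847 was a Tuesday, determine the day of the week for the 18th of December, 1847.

Saturday

Within December 1847: 18 − 7 = 11 days.
11 mod 7 = 4, so 4 days after Tuesday is Saturday.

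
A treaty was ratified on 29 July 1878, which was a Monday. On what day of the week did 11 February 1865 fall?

Saturday

Count forward from the earlier date (February 11, 1865) to the later (July 29, 1878):
Day-of-year of February 11, 1865: 42.
Day-of-year of July 29, 1878: 210.
1865 has 365 days, so 365 − 42 = 323 days remain in 1865.
Full years 1866–1877: 9 common + 3 leap = 9×365 + 3×366 = 4383 days.
Total: 323 + 4383 + 210 = 4916 days.
4916 mod 7 = 2, so 2 days before Monday is Saturday.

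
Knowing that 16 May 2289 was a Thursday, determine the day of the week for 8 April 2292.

Friday

May 16, 2289 → May 16, 2290: 365 days.
May 16, 2290 → May 16, 2291: 365 days.
May 2291: 31 − 16 = 15 days remain.
Then 10 full months totalling 305 days.
April 1–8, 2292: 8 days.
Residual: 328 days.
Total: 1058 days.
1058 mod 7 = 1, so 1 day after Thursday is Friday.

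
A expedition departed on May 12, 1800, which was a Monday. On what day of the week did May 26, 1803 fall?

Day-of-year of May 12, 1800: 132.
Day-of-year of May 26, 1803: 146.
1800 has 365 days, so 365 − 132 = 233 days remain in 1800.
Full years: 1801: 365; 1802: 365. Sum = 730.
Total: 233 + 730 + 146 = 1109 days.
1109 mod 7 = 3, so 3 days after Monday is Thursday.

Thursday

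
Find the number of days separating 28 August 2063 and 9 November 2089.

9570

Day-of-year of August 28, 2063: 240.
Day-of-year of November 9, 2089: 313.
2063 has 365 days, so 365 − 240 = 125 days remain in 2063.
Full years 2064–2088: 18 common + 7 leap = 18×365 + 7×366 = 9132 days.
Total: 125 + 9132 + 313 = 9570 days.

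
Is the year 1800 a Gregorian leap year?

No

1800 is not a leap year (divisible by 100 but not 400).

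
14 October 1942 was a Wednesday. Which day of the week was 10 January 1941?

Count forward from the earlier date (January 10, 1941) to the later (October 14, 1942):
Day-of-year of January 10, 1941: 10.
Day-of-year of October 14, 1942: 287.
1941 has 365 days, so 365 − 10 = 355 days remain in 1941.
Total: 355 + 287 = 642 days.
642 mod 7 = 5, so 5 days before Wednesday is Friday.

Friday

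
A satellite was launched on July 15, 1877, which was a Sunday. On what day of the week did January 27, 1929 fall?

Sunday

From July 15, 1877 to July 15, 1928: 51 years, of which 12 contain a Feb 29 — 39×365 + 12×366 = 18627 days.
(1900 is not a leap year (divisible by 100 but not 400).)
July 1928: 31 − 15 = 16 days remain.
Then August (31), September (30), October (31), November (30), December (31): 31 + 30 + 31 + 30 + 31 = 153 days.
January 1–27, 1929: 27 days.
Residual: 196 days.
Total: 18823 days.
18823 is a multiple of 7, so January 27, 1929 falls on the same weekday: Sunday.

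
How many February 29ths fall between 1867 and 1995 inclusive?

31

Years divisible by 4: 1868, 1872, …, 1992 — 32 in all.
Of these, 1900 is divisible by 100 but not 400, so not leap.
Leap years: 32 − 1 = 31.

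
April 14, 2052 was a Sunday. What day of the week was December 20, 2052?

Friday

April 2052: 30 − 14 = 16 days remain.
Then May (31), June (30), July (31), August (31), September (30), October (31), November (30): 31 + 30 + 31 + 31 + 30 + 31 + 30 = 214 days.
December 1–20, 2052: 20 days.
Total: 16 + 214 + 20 = 250 days.
250 mod 7 = 5, so 5 days after Sunday is Friday.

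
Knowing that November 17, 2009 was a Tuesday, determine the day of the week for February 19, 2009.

Thursday

Count forward from the earlier date (February 19, 2009) to the later (November 17, 2009):
February 2009: 28 − 19 = 9 days remain (2009 is not a leap year, so February has 28 days).
Then March (31), April (30), May (31), June (30), July (31), August (31), September (30), October (31): 31 + 30 + 31 + 30 + 31 + 31 + 30 + 31 = 245 days.
November 1–17, 2009: 17 days.
Total: 9 + 245 + 17 = 271 days.
271 mod 7 = 5, so 5 days before Tuesday is Thursday.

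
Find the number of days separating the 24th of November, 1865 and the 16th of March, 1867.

477

Day-of-year of November 24, 1865: 328.
Day-of-year of March 16, 1867: 75.
1865 has 365 days, so 365 − 328 = 37 days remain in 1865.
Full years: 1866: 365. Sum = 365.
Total: 37 + 365 + 75 = 477 days.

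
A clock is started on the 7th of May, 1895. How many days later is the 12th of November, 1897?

920

Day-of-year of May 7, 1895: 127.
Day-of-year of November 12, 1897: 316.
1895 has 365 days, so 365 − 127 = 238 days remain in 1895.
Full years: 1896: 366. Sum = 366.
Total: 238 + 366 + 316 = 920 days.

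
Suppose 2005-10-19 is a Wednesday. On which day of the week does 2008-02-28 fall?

Thursday

Day-of-year of October 19, 2005: 292.
Day-of-year of February 28, 2008: 59.
2005 has 365 days, so 365 − 292 = 73 days remain in 2005.
Full years: 2006: 365; 2007: 365. Sum = 730.
Total: 73 + 730 + 59 = 862 days.
862 mod 7 = 1, so 1 day after Wednesday is Thursday.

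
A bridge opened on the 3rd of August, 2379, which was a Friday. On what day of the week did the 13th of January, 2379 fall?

Count forward from the earlier date (January 13, 2379) to the later (August 3, 2379):
January 2379: 31 − 13 = 18 days remain.
Then February 2379 (28), March (31), April (30), May (31), June (30), July (31): 28 + 31 + 30 + 31 + 30 + 31 = 181 days.
August 1–3, 2379: 3 days.
Total: 18 + 181 + 3 = 202 days.
202 mod 7 = 6, so 6 days before Friday is Saturday.

Saturday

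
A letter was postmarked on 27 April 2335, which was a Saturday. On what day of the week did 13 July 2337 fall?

April 27, 2335 → April 27, 2336: 366 days (2336 is a leap year).
April 27, 2336 → April 27, 2337: 365 days.
April 2337: 30 − 27 = 3 days remain.
Then May (31), June (30): 31 + 30 = 61 days.
July 1–13, 2337: 13 days.
Residual: 77 days.
Total: 808 days.
808 mod 7 = 3, so 3 days after Saturday is Tuesday.

Tuesday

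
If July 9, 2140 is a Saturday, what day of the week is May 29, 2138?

Count forward from the earlier date (May 29, 2138) to the later (July 9, 2140):
May 29, 2138 → May 29, 2139: 365 days.
May 29, 2139 → May 29, 2140: 366 days (2140 is a leap year).
May 2140: 31 − 29 = 2 days remain.
Then June (30): 30 days.
July 1–9, 2140: 9 days.
Residual: 41 days.
Total: 772 days.
772 mod 7 = 2, so 2 days before Saturday is Thursday.

Thursday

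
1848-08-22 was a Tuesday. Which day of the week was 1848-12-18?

Monday

August 1848: 31 − 22 = 9 days remain.
Then September (30), October (31), November (30): 30 + 31 + 30 = 91 days.
December 1–18, 1848: 18 days.
Total: 9 + 91 + 18 = 118 days.
118 mod 7 = 6, so 6 days after Tuesday is Monday.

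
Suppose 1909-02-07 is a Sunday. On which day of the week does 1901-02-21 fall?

Count forward from the earlier date (February 21, 1901) to the later (February 7, 1909):
Day-of-year of February 21, 1901: 52.
Day-of-year of February 7, 1909: 38.
1901 has 365 days, so 365 − 52 = 313 days remain in 1901.
Full years 1902–1908: 5 common + 2 leap = 5×365 + 2×366 = 2557 days.
Total: 313 + 2557 + 38 = 2908 days.
2908 mod 7 = 3, so 3 days before Sunday is Thursday.

Thursday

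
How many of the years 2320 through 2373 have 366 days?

14

Years divisible by 4: 2320, 2324, …, 2372 — 14 in all.
No century exceptions apply. Count: 14.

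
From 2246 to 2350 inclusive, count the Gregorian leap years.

Years divisible by 4: 2248, 2252, …, 2348 — 26 in all.
Of these, 2300 is divisible by 100 but not 400, so not leap.
Leap years: 26 − 1 = 25.

25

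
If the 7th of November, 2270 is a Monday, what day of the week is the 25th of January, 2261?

Friday

Count forward from the earlier date (January 25, 2261) to the later (November 7, 2270):
Day-of-year of January 25, 2261: 25.
Day-of-year of November 7, 2270: 311.
2261 has 365 days, so 365 − 25 = 340 days remain in 2261.
Full years 2262–2269: 6 common + 2 leap = 6×365 + 2×366 = 2922 days.
Total: 340 + 2922 + 311 = 3573 days.
3573 mod 7 = 3, so 3 days before Monday is Friday.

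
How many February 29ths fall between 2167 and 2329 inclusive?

39

Years divisible by 4: 2168, 2172, …, 2328 — 41 in all.
Of these, 2200, 2300 are divisible by 100 but not 400, so not leap.
Leap years: 41 − 2 = 39.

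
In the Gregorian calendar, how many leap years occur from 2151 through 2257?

26

Years divisible by 4: 2152, 2156, …, 2256 — 27 in all.
Of these, 2200 is divisible by 100 but not 400, so not leap.
Leap years: 27 − 1 = 26.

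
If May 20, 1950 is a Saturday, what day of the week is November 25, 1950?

Saturday

May 1950: 31 − 20 = 11 days remain.
Then June (30), July (31), August (31), September (30), October (31): 30 + 31 + 31 + 30 + 31 = 153 days.
November 1–25, 1950: 25 days.
Total: 11 + 153 + 25 = 189 days.
189 is a multiple of 7, so November 25, 1950 falls on the same weekday: Saturday.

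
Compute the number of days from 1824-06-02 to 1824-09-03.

June 1824: 30 − 2 = 28 days remain.
Then July (31), August (31): 31 + 31 = 62 days.
September 1–3, 1824: 3 days.
Total: 28 + 62 + 3 = 93 days.

93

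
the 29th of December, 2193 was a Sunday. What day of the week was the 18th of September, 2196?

Sunday

Day-of-year of December 29, 2193: 363.
Day-of-year of September 18, 2196: 262.
2193 has 365 days, so 365 − 363 = 2 days remain in 2193.
Full years: 2194: 365; 2195: 365. Sum = 730.
Total: 2 + 730 + 262 = 994 days.
994 is a multiple of 7, so the 18th of September, 2196 falls on the same weekday: Sunday.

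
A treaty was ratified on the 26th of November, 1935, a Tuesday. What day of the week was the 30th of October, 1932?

Sunday

Count forward from the earlier date (October 30, 1932) to the later (November 26, 1935):
Day-of-year of October 30, 1932: 304.
Day-of-year of November 26, 1935: 330.
1932 has 366 days, so 366 − 304 = 62 days remain in 1932.
Full years: 1933: 365; 1934: 365. Sum = 730.
Total: 62 + 730 + 330 = 1122 days.
1122 mod 7 = 2, so 2 days before Tuesday is Sunday.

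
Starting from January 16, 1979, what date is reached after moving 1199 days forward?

April 29, 1982

Count 1199 days after January 16, 1979:
Day-of-year of January 16, 1979: 16.
Day-of-year of April 29, 1982: 119.
1979 has 365 days, so 365 − 16 = 349 days remain in 1979.
Full years: 1980: 366; 1981: 365. Sum = 731.
Total: 349 + 731 + 119 = 1199 days.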